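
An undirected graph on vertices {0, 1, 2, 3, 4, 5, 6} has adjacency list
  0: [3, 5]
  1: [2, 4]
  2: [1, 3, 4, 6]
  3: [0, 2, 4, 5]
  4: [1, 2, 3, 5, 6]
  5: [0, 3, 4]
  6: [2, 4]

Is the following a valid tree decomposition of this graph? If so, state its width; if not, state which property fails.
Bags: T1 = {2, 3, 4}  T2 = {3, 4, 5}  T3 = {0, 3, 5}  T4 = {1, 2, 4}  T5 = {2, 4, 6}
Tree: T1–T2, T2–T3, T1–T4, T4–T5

Yes; width 2.

Checking the three conditions: (i) the bags cover all of {0, 1, 2, 3, 4, 5, 6}; (ii) for each edge, some bag contains both endpoints; (iii) the bags containing any fixed vertex form a subtree. All hold, so the decomposition is valid with width 3 − 1 = 2.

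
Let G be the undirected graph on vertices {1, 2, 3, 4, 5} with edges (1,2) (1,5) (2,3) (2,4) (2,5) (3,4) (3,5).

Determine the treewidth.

2

A width-2 tree decomposition is:
Bags: B1 = {1, 2, 5}  B2 = {2, 3, 5}  B3 = {2, 3, 4}
Tree: B1–B2, B2–B3
Each bag holds 3 vertices, so the decomposition has width 2, which upper-bounds the treewidth. On the other hand G contains the 3-clique {1, 2, 5}. A clique must lie in a single bag of any decomposition, so no decomposition can have width below 2. Combining the bounds, tw(G) = 2.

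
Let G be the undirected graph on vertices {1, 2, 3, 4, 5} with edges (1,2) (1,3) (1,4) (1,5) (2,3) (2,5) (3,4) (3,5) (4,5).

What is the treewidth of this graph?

A width-3 tree decomposition is:
Bags: B1 = {1, 2, 3, 5}  B2 = {1, 3, 4, 5}
Tree: B1–B2
Every bag has size at most 4, so the width is 4 − 1 = 3 and tw(G) ≤ 3. Conversely, {1, 2, 3, 5} is a clique of size 4, and the vertices of any clique must share a bag in every tree decomposition; so some bag has ≥ 4 vertices and tw(G) ≥ 3. Therefore the treewidth is 3.

3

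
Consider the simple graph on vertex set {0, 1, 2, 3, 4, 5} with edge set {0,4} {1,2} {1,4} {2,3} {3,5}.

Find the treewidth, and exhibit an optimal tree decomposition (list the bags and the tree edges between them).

Treewidth 1.
One optimal decomposition is:
Bags: B1 = {3, 5}  B2 = {2, 3}  B3 = {1, 2}  B4 = {1, 4}  B5 = {0, 4}
Tree: B1–B2, B2–B3, B3–B4, B4–B5

Every bag has size at most 2, so the width is 2 − 1 = 1 and tw(G) ≤ 1. Since G has at least one edge (e.g. 5–3), it is not an edgeless graph, so tw(G) ≥ 1. Therefore the treewidth is 1.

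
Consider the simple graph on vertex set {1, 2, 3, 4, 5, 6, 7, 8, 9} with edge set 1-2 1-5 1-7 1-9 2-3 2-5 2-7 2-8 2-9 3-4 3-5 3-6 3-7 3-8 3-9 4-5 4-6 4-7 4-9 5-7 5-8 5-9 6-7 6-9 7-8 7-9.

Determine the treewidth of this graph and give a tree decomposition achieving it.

Treewidth 4.
Bags: B1 = {3, 4, 5, 7, 9}  B2 = {2, 3, 5, 7, 9}  B3 = {2, 3, 5, 7, 8}  B4 = {3, 4, 6, 7, 9}  B5 = {1, 2, 5, 7, 9}
Tree: B1–B2, B2–B3, B1–B4, B2–B5

Each bag holds 5 vertices, so the decomposition has width 4, which upper-bounds the treewidth. Conversely, {1, 2, 5, 7, 9} is a clique of size 5, and the vertices of any clique must share a bag in every tree decomposition; so some bag has ≥ 5 vertices and tw(G) ≥ 4. The upper and lower bounds meet at 4, so that is the treewidth.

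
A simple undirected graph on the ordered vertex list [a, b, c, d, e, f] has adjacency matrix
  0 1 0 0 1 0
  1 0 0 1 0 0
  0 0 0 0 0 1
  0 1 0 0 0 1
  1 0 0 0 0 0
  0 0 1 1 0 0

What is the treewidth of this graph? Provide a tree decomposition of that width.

Treewidth 1.
One optimal decomposition is:
Bags: B1 = {a, e}  B2 = {a, b}  B3 = {b, d}  B4 = {d, f}  B5 = {c, f}
Tree: B1–B2, B2–B3, B3–B4, B4–B5

The largest bag has 2 vertices, giving width 1; this decomposition certifies tw(G) ≤ 1. Any graph with an edge has treewidth ≥ 1, and G has the edge e–a. Combining the bounds, tw(G) = 1.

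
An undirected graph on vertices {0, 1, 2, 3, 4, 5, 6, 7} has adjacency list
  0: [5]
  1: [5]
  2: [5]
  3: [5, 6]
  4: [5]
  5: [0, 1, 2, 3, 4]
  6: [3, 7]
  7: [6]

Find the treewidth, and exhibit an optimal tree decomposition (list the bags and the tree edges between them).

Every bag has size at most 2, so the width is 2 − 1 = 1 and tw(G) ≤ 1. Any graph with an edge has treewidth ≥ 1, and G has the edge 5–3. Hence tw(G) = 1 exactly.

Treewidth 1.
One optimal decomposition is:
Bags: B1 = {3, 5}  B2 = {4, 5}  B3 = {1, 5}  B4 = {2, 5}  B5 = {0, 5}  B6 = {3, 6}  B7 = {6, 7}
Tree: B1–B2, B1–B3, B3–B4, B1–B5, B1–B6, B6–B7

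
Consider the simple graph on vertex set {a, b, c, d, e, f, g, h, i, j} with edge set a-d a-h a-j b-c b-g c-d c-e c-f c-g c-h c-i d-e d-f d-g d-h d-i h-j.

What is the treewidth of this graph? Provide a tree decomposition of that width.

Each bag holds 3 vertices, so the decomposition has width 2, which upper-bounds the treewidth. On the other hand G contains the 3-clique {c, d, f}. A clique must lie in a single bag of any decomposition, so no decomposition can have width below 2. Therefore the treewidth is 2.

Treewidth 2.
One such decomposition:
Bags: B1 = {c, d, g}  B2 = {c, d, h}  B3 = {c, d, e}  B4 = {a, d, h}  B5 = {a, h, j}  B6 = {c, d, f}  B7 = {b, c, g}  B8 = {c, d, i}
Tree: B1–B2, B1–B3, B2–B4, B4–B5, B3–B6, B1–B7, B6–B8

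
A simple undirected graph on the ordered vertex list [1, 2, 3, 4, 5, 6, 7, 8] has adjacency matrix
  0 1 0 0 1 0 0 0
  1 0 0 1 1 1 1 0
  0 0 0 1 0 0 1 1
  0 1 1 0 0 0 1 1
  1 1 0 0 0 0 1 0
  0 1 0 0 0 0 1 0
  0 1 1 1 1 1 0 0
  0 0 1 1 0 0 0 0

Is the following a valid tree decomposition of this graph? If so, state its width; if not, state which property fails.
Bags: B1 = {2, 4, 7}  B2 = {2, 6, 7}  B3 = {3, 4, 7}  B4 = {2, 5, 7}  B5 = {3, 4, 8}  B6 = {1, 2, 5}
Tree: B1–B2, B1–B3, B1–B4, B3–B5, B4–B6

Checking the three conditions: (i) the bags cover all of {1, 2, 3, 4, 5, 6, 7, 8}; (ii) for each edge, some bag contains both endpoints; (iii) the bags containing any fixed vertex form a subtree. All hold, so the decomposition is valid with width 3 − 1 = 2.

Yes; width 2.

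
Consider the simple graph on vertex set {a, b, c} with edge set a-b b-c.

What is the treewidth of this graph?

A width-1 tree decomposition is:
Bags: B1 = {a, b}  B2 = {b, c}
Tree: B1–B2
Every bag has size at most 2, so the width is 2 − 1 = 1 and tw(G) ≤ 1. Since G has at least one edge (e.g. b–a), it is not an edgeless graph, so tw(G) ≥ 1. Combining the bounds, tw(G) = 1.

1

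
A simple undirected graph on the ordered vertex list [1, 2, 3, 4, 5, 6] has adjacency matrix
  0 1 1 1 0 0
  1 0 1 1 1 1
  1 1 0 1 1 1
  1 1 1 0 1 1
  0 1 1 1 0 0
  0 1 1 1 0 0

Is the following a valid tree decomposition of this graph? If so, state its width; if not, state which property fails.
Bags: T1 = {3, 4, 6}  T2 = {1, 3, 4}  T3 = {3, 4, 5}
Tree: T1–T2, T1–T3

A tree decomposition must satisfy three properties: every vertex lies in some bag; for every edge, both endpoints lie together in some bag; and for every vertex, the bags containing it form a connected subtree. Here vertex 2 appears in no bag, so the decomposition is invalid.

No — vertex 2 appears in no bag.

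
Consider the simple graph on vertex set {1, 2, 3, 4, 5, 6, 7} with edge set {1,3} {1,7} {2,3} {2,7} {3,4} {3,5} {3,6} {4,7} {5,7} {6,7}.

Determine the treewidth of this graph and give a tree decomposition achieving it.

The largest bag has 3 vertices, giving width 2; this decomposition certifies tw(G) ≤ 2. For the lower bound, G contains the cycle 7–1–3–6–7, so G is not a forest; only forests have treewidth ≤ 1, hence tw(G) ≥ 2. Hence tw(G) = 2 exactly.

Treewidth 2.
One such decomposition:
Bags: B1 = {1, 3, 7}  B2 = {3, 6, 7}  B3 = {3, 5, 7}  B4 = {2, 3, 7}  B5 = {3, 4, 7}
Tree: B1–B2, B2–B3, B3–B4, B4–B5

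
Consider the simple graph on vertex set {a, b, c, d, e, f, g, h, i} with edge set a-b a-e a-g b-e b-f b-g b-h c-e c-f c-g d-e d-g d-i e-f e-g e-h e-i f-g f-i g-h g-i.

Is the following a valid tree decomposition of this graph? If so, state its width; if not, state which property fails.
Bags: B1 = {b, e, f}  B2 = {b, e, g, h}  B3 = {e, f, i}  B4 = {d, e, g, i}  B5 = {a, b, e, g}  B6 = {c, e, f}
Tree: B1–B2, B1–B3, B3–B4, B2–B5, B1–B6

A tree decomposition must satisfy three properties: every vertex lies in some bag; for every edge, both endpoints lie together in some bag; and for every vertex, the bags containing it form a connected subtree. Here edge (g,f) lies in no bag, so the decomposition is invalid.

No — edge (g,f) lies in no bag.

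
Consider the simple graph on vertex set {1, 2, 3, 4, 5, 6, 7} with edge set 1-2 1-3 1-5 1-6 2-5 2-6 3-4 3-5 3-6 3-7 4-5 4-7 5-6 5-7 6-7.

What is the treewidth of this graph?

3

A width-3 tree decomposition is:
Bags: B1 = {1, 2, 5, 6}  B2 = {1, 3, 5, 6}  B3 = {3, 5, 6, 7}  B4 = {3, 4, 5, 7}
Tree: B1–B2, B2–B3, B3–B4
Each bag holds 4 vertices, so the decomposition has width 3, which upper-bounds the treewidth. Conversely, {1, 2, 5, 6} is a clique of size 4, and the vertices of any clique must share a bag in every tree decomposition; so some bag has ≥ 4 vertices and tw(G) ≥ 3. Combining the bounds, tw(G) = 3.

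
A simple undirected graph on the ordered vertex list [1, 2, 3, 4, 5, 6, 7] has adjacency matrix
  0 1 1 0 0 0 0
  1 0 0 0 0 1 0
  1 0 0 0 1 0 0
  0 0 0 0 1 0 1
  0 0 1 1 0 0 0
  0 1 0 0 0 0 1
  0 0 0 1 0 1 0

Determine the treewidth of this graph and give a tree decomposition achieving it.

Treewidth 2.
Bags: B1 = {4, 5, 7}  B2 = {5, 6, 7}  B3 = {2, 5, 6}  B4 = {1, 2, 5}  B5 = {1, 3, 5}
Tree: B1–B2, B2–B3, B3–B4, B4–B5

Every bag has size at most 3, so the width is 3 − 1 = 2 and tw(G) ≤ 2. Since 5–4–7–6–2–1–3–5 is a cycle in G, G is not acyclic. Forests are exactly the graphs of treewidth ≤ 1, so tw(G) ≥ 2. Hence tw(G) = 2 exactly.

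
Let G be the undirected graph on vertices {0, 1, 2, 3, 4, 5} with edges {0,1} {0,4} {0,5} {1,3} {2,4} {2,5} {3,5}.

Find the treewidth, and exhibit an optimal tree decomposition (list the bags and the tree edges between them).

Treewidth 2.
One such decomposition:
Bags: B1 = {1, 3, 5}  B2 = {0, 1, 5}  B3 = {0, 2, 5}  B4 = {0, 2, 4}
Tree: B1–B2, B2–B3, B3–B4

The largest bag has 3 vertices, giving width 2; this decomposition certifies tw(G) ≤ 2. The edges 3–1–0–5–3 form a cycle, so G is not a tree and its treewidth is at least 2. Therefore the treewidth is 2.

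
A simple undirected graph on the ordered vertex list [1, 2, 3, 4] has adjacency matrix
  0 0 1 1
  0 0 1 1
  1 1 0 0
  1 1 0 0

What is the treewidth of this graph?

2

A width-2 tree decomposition is:
Bags: B1 = {1, 3, 4}  B2 = {2, 3, 4}
Tree: B1–B2
The largest bag has 3 vertices, giving width 2; this decomposition certifies tw(G) ≤ 2. For the lower bound, G contains the cycle 3–1–4–2–3, so G is not a forest; only forests have treewidth ≤ 1, hence tw(G) ≥ 2. Therefore the treewidth is 2.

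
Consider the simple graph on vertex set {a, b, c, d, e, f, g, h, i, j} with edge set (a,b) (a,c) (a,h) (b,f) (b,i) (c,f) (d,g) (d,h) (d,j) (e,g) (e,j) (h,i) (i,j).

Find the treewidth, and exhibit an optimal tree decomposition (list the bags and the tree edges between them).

The largest bag has 3 vertices, giving width 2; this decomposition certifies tw(G) ≤ 2. Since g–e–j–d–g is a cycle in G, G is not acyclic. Forests are exactly the graphs of treewidth ≤ 1, so tw(G) ≥ 2. Therefore the treewidth is 2.

Treewidth 2.
One optimal decomposition is:
Bags: B1 = {d, e, g}  B2 = {d, e, j}  B3 = {d, h, j}  B4 = {h, i, j}  B5 = {a, h, i}  B6 = {a, b, i}  B7 = {a, b, c}  B8 = {b, c, f}
Tree: B1–B2, B2–B3, B3–B4, B4–B5, B5–B6, B6–B7, B7–B8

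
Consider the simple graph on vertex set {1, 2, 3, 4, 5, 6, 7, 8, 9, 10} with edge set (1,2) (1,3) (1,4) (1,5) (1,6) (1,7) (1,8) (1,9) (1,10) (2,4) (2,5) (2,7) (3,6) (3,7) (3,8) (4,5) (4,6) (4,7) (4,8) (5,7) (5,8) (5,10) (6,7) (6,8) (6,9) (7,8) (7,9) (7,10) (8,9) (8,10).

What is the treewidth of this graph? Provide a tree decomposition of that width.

The largest bag has 5 vertices, giving width 4; this decomposition certifies tw(G) ≤ 4. Conversely, {1, 5, 7, 8, 10} is a clique of size 5, and the vertices of any clique must share a bag in every tree decomposition; so some bag has ≥ 5 vertices and tw(G) ≥ 4. The upper and lower bounds meet at 4, so that is the treewidth.

Treewidth 4.
Bags: B1 = {1, 5, 7, 8, 10}  B2 = {1, 4, 5, 7, 8}  B3 = {1, 4, 6, 7, 8}  B4 = {1, 3, 6, 7, 8}  B5 = {1, 2, 4, 5, 7}  B6 = {1, 6, 7, 8, 9}
Tree: B1–B2, B2–B3, B3–B4, B2–B5, B3–B6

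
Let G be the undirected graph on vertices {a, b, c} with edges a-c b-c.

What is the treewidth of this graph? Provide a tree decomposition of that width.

Treewidth 1.
Bags: B1 = {b, c}  B2 = {a, c}
Tree: B1–B2

Each bag holds 2 vertices, so the decomposition has width 1, which upper-bounds the treewidth. Any graph with an edge has treewidth ≥ 1, and G has the edge c–b. The upper and lower bounds meet at 1, so that is the treewidth.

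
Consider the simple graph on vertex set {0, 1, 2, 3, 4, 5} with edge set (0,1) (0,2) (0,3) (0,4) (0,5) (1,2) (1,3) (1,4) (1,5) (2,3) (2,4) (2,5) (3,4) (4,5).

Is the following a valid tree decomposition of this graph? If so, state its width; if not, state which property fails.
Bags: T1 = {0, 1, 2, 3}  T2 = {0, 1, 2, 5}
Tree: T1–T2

No — vertex 4 appears in no bag.

A tree decomposition must satisfy three properties: every vertex lies in some bag; for every edge, both endpoints lie together in some bag; and for every vertex, the bags containing it form a connected subtree. Here vertex 4 appears in no bag, so the decomposition is invalid.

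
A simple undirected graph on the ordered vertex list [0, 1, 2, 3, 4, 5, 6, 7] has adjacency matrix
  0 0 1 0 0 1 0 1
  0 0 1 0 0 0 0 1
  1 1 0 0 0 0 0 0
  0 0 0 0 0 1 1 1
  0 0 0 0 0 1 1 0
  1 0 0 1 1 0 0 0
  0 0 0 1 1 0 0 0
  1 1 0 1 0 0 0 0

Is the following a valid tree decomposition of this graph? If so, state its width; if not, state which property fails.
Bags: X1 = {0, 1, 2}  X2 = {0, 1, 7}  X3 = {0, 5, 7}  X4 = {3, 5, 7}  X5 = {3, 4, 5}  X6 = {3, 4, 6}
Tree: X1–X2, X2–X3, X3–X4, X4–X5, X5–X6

Checking the three conditions: (i) the bags cover all of {0, 1, 2, 3, 4, 5, 6, 7}; (ii) for each edge, some bag contains both endpoints; (iii) the bags containing any fixed vertex form a subtree. All hold, so the decomposition is valid with width 3 − 1 = 2.

Yes; width 2.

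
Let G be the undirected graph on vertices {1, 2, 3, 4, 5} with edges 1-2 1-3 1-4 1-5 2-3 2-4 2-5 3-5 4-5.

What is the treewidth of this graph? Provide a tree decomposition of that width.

Every bag has size at most 4, so the width is 4 − 1 = 3 and tw(G) ≤ 3. Conversely, {1, 2, 3, 5} is a clique of size 4, and the vertices of any clique must share a bag in every tree decomposition; so some bag has ≥ 4 vertices and tw(G) ≥ 3. Therefore the treewidth is 3.

Treewidth 3.
One such decomposition:
Bags: B1 = {1, 2, 4, 5}  B2 = {1, 2, 3, 5}
Tree: B1–B2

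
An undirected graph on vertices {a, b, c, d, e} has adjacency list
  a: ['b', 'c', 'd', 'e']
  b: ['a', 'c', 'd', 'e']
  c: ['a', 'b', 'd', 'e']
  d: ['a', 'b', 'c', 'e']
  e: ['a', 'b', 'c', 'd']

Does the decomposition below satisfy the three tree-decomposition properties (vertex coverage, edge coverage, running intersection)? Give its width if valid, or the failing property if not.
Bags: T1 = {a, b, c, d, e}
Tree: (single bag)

Yes; width 4.

Checking the three conditions: (i) the bags cover all of {a, b, c, d, e}; (ii) for each edge, some bag contains both endpoints; (iii) the bags containing any fixed vertex form a subtree. All hold, so the decomposition is valid with width 5 − 1 = 4.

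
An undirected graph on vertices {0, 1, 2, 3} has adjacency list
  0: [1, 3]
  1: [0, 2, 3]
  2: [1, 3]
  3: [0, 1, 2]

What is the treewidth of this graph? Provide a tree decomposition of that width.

Treewidth 2.
One such decomposition:
Bags: B1 = {1, 2, 3}  B2 = {0, 1, 3}
Tree: B1–B2

Every bag has size at most 3, so the width is 3 − 1 = 2 and tw(G) ≤ 2. Conversely, {0, 1, 3} is a clique of size 3, and the vertices of any clique must share a bag in every tree decomposition; so some bag has ≥ 3 vertices and tw(G) ≥ 2. Therefore the treewidth is 2.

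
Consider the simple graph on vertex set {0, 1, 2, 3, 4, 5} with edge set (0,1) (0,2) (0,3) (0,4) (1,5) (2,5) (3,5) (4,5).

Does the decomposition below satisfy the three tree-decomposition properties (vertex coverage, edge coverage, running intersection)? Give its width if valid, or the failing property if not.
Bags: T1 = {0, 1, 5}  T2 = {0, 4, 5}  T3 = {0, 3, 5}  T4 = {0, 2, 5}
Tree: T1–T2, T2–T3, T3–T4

Yes; width 2.

Checking the three conditions: (i) the bags cover all of {0, 1, 2, 3, 4, 5}; (ii) for each edge, some bag contains both endpoints; (iii) the bags containing any fixed vertex form a subtree. All hold, so the decomposition is valid with width 3 − 1 = 2.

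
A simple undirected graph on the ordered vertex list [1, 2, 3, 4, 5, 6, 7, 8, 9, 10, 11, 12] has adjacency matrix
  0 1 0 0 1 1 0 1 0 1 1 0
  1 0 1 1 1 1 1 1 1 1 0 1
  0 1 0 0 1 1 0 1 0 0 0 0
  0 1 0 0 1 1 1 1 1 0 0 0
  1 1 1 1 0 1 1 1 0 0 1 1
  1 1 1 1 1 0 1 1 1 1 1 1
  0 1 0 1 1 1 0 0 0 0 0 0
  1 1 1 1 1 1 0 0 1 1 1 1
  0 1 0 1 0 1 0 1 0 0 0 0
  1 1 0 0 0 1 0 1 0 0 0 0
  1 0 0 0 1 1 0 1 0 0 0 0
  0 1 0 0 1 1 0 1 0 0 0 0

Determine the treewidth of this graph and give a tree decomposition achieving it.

Every bag has size at most 5, so the width is 5 − 1 = 4 and tw(G) ≤ 4. Conversely, {2, 4, 6, 8, 9} is a clique of size 5, and the vertices of any clique must share a bag in every tree decomposition; so some bag has ≥ 5 vertices and tw(G) ≥ 4. Combining the bounds, tw(G) = 4.

Treewidth 4.
One such decomposition:
Bags: B1 = {2, 4, 5, 6, 8}  B2 = {1, 2, 5, 6, 8}  B3 = {1, 5, 6, 8, 11}  B4 = {2, 3, 5, 6, 8}  B5 = {1, 2, 6, 8, 10}  B6 = {2, 4, 5, 6, 7}  B7 = {2, 5, 6, 8, 12}  B8 = {2, 4, 6, 8, 9}
Tree: B1–B2, B2–B3, B1–B4, B2–B5, B1–B6, B1–B7, B1–B8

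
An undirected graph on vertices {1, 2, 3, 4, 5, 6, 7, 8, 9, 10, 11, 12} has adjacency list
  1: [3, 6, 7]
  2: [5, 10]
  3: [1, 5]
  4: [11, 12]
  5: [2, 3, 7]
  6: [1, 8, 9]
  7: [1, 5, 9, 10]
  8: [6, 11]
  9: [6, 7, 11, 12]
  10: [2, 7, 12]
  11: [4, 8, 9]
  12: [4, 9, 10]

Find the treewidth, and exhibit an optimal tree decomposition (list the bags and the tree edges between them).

Each bag holds 4 vertices, so the decomposition has width 3, which upper-bounds the treewidth. For the lower bound: the 4 vertex sets {2,3,5}, {10}, {7}, {1,6,9,12} are disjoint, each induces a connected subgraph, and every pair is joined by at least one edge of G. Contracting each set to a single vertex therefore yields K_{4} as a minor, and since treewidth is minor-monotone, tw(G) ≥ tw(K_{4}) = 3. Therefore the treewidth is 3.

Treewidth 3.
One optimal decomposition is:
Bags: B1 = {2, 3, 5, 10}  B2 = {3, 5, 7, 10}  B3 = {1, 3, 7, 10}  B4 = {1, 7, 10, 12}  B5 = {1, 7, 9, 12}  B6 = {1, 6, 9, 12}  B7 = {4, 6, 9, 12}  B8 = {4, 6, 9, 11}  B9 = {4, 6, 8, 11}
Tree: B1–B2, B2–B3, B3–B4, B4–B5, B5–B6, B6–B7, B7–B8, B8–B9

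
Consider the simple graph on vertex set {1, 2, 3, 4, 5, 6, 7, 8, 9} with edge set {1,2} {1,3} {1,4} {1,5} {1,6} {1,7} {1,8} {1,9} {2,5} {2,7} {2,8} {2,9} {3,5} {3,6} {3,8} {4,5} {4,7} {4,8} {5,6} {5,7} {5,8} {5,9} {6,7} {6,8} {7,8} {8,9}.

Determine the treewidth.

4

A width-4 tree decomposition is:
Bags: B1 = {1, 5, 6, 7, 8}  B2 = {1, 2, 5, 7, 8}  B3 = {1, 2, 5, 8, 9}  B4 = {1, 3, 5, 6, 8}  B5 = {1, 4, 5, 7, 8}
Tree: B1–B2, B2–B3, B1–B4, B2–B5
Each bag holds 5 vertices, so the decomposition has width 4, which upper-bounds the treewidth. On the other hand G contains the 5-clique {1, 2, 5, 8, 9}. A clique must lie in a single bag of any decomposition, so no decomposition can have width below 4. Therefore the treewidth is 4.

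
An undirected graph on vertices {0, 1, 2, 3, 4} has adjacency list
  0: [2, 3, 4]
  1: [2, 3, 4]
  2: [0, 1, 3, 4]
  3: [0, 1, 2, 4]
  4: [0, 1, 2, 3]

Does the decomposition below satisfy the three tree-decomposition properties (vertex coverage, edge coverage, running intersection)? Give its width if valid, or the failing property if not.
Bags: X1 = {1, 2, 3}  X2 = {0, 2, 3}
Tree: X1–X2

A tree decomposition must satisfy three properties: every vertex lies in some bag; for every edge, both endpoints lie together in some bag; and for every vertex, the bags containing it form a connected subtree. Here vertex 4 appears in no bag, so the decomposition is invalid.

No — vertex 4 appears in no bag.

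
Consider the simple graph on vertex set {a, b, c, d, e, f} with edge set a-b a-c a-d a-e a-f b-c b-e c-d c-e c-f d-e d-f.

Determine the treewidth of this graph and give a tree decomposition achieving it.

Every bag has size at most 4, so the width is 4 − 1 = 3 and tw(G) ≤ 3. On the other hand G contains the 4-clique {a, c, d, e}. A clique must lie in a single bag of any decomposition, so no decomposition can have width below 3. The upper and lower bounds meet at 3, so that is the treewidth.

Treewidth 3.
Bags: B1 = {a, b, c, e}  B2 = {a, c, d, e}  B3 = {a, c, d, f}
Tree: B1–B2, B2–B3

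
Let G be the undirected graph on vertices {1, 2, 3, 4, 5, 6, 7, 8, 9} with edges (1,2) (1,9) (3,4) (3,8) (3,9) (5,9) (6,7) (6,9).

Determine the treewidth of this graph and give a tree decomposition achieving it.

Treewidth 1.
One optimal decomposition is:
Bags: B1 = {1, 9}  B2 = {3, 9}  B3 = {3, 8}  B4 = {5, 9}  B5 = {1, 2}  B6 = {6, 9}  B7 = {6, 7}  B8 = {3, 4}
Tree: B1–B2, B2–B3, B1–B4, B1–B5, B2–B6, B6–B7, B2–B8

The largest bag has 2 vertices, giving width 1; this decomposition certifies tw(G) ≤ 1. G has an edge, so its treewidth is at least 1. The upper and lower bounds meet at 1, so that is the treewidth.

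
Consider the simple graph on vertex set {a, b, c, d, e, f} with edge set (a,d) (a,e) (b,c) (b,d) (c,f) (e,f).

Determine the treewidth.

2

A width-2 tree decomposition is:
Bags: B1 = {b, c, f}  B2 = {b, d, f}  B3 = {a, d, f}  B4 = {a, e, f}
Tree: B1–B2, B2–B3, B3–B4
Each bag holds 3 vertices, so the decomposition has width 2, which upper-bounds the treewidth. For the lower bound, G contains the cycle f–c–b–d–a–e–f, so G is not a forest; only forests have treewidth ≤ 1, hence tw(G) ≥ 2. Therefore the treewidth is 2.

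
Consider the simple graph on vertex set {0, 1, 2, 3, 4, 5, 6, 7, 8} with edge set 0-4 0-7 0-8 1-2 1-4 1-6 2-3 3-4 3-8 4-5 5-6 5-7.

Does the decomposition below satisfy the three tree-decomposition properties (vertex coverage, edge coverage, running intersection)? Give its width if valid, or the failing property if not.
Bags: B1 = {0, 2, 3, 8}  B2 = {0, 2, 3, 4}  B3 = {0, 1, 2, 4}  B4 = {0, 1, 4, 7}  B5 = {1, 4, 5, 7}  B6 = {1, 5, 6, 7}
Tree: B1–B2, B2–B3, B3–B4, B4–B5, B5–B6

Vertex coverage: the bags together contain {0, 1, 2, 3, 4, 5, 6, 7, 8}, the full vertex set. Edge coverage: each edge of G has both endpoints in at least one bag. Running intersection: for every vertex, the bags containing it form a connected subtree. All three properties hold, so this is a valid tree decomposition of width max|bag| − 1 = 3, and hence tw(G) ≤ 3.

Yes; width 3.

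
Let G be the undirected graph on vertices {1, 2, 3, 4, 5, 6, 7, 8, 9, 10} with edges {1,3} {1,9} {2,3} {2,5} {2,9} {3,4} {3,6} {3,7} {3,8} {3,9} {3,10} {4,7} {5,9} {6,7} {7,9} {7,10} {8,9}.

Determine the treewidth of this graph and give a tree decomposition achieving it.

Treewidth 2.
One such decomposition:
Bags: B1 = {3, 7, 9}  B2 = {3, 8, 9}  B3 = {3, 7, 10}  B4 = {3, 4, 7}  B5 = {2, 3, 9}  B6 = {3, 6, 7}  B7 = {2, 5, 9}  B8 = {1, 3, 9}
Tree: B1–B2, B1–B3, B3–B4, B2–B5, B1–B6, B5–B7, B2–B8

The largest bag has 3 vertices, giving width 2; this decomposition certifies tw(G) ≤ 2. Conversely, {3, 8, 9} is a clique of size 3, and the vertices of any clique must share a bag in every tree decomposition; so some bag has ≥ 3 vertices and tw(G) ≥ 2. Combining the bounds, tw(G) = 2.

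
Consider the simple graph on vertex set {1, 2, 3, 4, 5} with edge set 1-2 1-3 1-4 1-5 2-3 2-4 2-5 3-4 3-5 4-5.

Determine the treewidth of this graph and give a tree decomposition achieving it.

A single bag containing all 5 vertices is trivially a valid decomposition of width 4. Conversely, {1, 2, 3, 4, 5} is a clique of size 5, and the vertices of any clique must share a bag in every tree decomposition; so some bag has ≥ 5 vertices and tw(G) ≥ 4. Hence tw(G) = 4 exactly.

Treewidth 4.
Bags: B1 = {1, 2, 3, 4, 5}
Tree: (single bag)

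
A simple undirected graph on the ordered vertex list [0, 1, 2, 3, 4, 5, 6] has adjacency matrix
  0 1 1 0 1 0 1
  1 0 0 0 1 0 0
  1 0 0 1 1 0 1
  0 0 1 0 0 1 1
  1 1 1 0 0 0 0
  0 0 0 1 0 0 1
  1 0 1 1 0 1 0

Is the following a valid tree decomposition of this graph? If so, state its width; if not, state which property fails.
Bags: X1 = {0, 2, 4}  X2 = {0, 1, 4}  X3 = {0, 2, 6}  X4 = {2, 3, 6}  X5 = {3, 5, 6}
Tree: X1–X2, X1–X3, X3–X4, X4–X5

Yes; width 2.

Checking the three conditions: (i) the bags cover all of {0, 1, 2, 3, 4, 5, 6}; (ii) for each edge, some bag contains both endpoints; (iii) the bags containing any fixed vertex form a subtree. All hold, so the decomposition is valid with width 3 − 1 = 2.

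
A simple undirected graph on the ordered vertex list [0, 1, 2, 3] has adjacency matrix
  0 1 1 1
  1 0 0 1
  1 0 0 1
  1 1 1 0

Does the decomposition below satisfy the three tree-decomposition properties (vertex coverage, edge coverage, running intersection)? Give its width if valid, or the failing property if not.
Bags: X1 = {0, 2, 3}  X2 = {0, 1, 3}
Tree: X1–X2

Vertex coverage: the bags together contain {0, 1, 2, 3}, the full vertex set. Edge coverage: each edge of G has both endpoints in at least one bag. Running intersection: for every vertex, the bags containing it form a connected subtree. All three properties hold, so this is a valid tree decomposition of width max|bag| − 1 = 2, and hence tw(G) ≤ 2.

Yes; width 2.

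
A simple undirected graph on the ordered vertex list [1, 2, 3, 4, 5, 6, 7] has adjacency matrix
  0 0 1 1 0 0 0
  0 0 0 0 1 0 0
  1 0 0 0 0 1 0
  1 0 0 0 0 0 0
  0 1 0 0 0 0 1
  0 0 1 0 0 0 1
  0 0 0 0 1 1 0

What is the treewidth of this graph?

1

A width-1 tree decomposition is:
Bags: B1 = {2, 5}  B2 = {5, 7}  B3 = {6, 7}  B4 = {3, 6}  B5 = {1, 3}  B6 = {1, 4}
Tree: B1–B2, B2–B3, B3–B4, B4–B5, B5–B6
Each bag holds 2 vertices, so the decomposition has width 1, which upper-bounds the treewidth. G has an edge, so its treewidth is at least 1. Hence tw(G) = 1 exactly.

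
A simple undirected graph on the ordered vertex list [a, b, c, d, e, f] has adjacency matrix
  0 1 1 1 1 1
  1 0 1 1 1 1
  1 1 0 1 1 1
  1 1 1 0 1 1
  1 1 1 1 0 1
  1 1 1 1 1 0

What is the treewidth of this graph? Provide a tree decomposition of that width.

Treewidth 5.
Bags: B1 = {a, b, c, d, e, f}
Tree: (single bag)

With just one bag of size 6, the width is 6 − 1 = 5, so tw(G) ≤ 5. For the lower bound, the 6 vertices {a, b, c, d, e, f} are pairwise adjacent, and any tree decomposition puts a clique entirely inside one bag — forcing width ≥ 5. Therefore the treewidth is 5.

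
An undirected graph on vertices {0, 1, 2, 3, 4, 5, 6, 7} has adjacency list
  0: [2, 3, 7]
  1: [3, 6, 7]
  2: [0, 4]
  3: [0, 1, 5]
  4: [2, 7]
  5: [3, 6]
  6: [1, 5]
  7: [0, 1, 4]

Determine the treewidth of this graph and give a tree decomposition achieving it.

Each bag holds 3 vertices, so the decomposition has width 2, which upper-bounds the treewidth. The edges 5–6–1–3–5 form a cycle, so G is not a tree and its treewidth is at least 2. Hence tw(G) = 2 exactly.

Treewidth 2.
Bags: B1 = {3, 5, 6}  B2 = {1, 3, 6}  B3 = {0, 1, 3}  B4 = {0, 1, 7}  B5 = {0, 2, 7}  B6 = {2, 4, 7}
Tree: B1–B2, B2–B3, B3–B4, B4–B5, B5–B6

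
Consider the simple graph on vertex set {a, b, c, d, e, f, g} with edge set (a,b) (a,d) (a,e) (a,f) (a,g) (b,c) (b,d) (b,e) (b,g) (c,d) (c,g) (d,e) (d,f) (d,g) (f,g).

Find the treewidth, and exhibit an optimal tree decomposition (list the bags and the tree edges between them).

Treewidth 3.
One such decomposition:
Bags: B1 = {a, b, d, g}  B2 = {a, d, f, g}  B3 = {b, c, d, g}  B4 = {a, b, d, e}
Tree: B1–B2, B1–B3, B1–B4

Every bag has size at most 4, so the width is 4 − 1 = 3 and tw(G) ≤ 3. On the other hand G contains the 4-clique {b, c, d, g}. A clique must lie in a single bag of any decomposition, so no decomposition can have width below 3. The upper and lower bounds meet at 3, so that is the treewidth.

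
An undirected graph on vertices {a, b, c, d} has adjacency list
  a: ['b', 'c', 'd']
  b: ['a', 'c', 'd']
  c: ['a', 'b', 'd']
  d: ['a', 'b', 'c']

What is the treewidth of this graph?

A width-3 tree decomposition is:
Bags: B1 = {a, b, c, d}
Tree: (single bag)
A single bag containing all 4 vertices is trivially a valid decomposition of width 3. On the other hand G contains the 4-clique {a, b, c, d}. A clique must lie in a single bag of any decomposition, so no decomposition can have width below 3. Hence tw(G) = 3 exactly.

3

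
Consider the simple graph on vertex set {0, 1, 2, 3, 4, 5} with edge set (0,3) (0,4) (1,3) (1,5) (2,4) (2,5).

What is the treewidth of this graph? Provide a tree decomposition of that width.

Each bag holds 3 vertices, so the decomposition has width 2, which upper-bounds the treewidth. Since 3–1–5–2–4–0–3 is a cycle in G, G is not acyclic. Forests are exactly the graphs of treewidth ≤ 1, so tw(G) ≥ 2. Combining the bounds, tw(G) = 2.

Treewidth 2.
One optimal decomposition is:
Bags: B1 = {1, 3, 5}  B2 = {2, 3, 5}  B3 = {2, 3, 4}  B4 = {0, 3, 4}
Tree: B1–B2, B2–B3, B3–B4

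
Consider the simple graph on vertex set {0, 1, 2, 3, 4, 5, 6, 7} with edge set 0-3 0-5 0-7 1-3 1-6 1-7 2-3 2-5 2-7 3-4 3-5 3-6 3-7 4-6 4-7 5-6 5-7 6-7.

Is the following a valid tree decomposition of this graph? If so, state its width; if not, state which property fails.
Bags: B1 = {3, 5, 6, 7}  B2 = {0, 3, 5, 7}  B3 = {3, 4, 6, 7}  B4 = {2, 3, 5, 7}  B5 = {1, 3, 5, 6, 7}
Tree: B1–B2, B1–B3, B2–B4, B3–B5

No — bags containing vertex 5 are not connected in the tree.

A tree decomposition must satisfy three properties: every vertex lies in some bag; for every edge, both endpoints lie together in some bag; and for every vertex, the bags containing it form a connected subtree. Here bags containing vertex 5 are not connected in the tree, so the decomposition is invalid.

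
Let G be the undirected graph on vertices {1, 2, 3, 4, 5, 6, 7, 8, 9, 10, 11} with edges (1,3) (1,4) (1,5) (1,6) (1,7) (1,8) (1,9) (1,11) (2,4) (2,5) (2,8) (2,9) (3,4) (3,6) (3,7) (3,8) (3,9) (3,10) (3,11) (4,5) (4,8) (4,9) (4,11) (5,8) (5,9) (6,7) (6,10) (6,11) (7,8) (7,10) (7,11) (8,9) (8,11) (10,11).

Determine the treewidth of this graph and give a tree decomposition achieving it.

Each bag holds 5 vertices, so the decomposition has width 4, which upper-bounds the treewidth. On the other hand G contains the 5-clique {1, 3, 4, 8, 9}. A clique must lie in a single bag of any decomposition, so no decomposition can have width below 4. The upper and lower bounds meet at 4, so that is the treewidth.

Treewidth 4.
One such decomposition:
Bags: B1 = {1, 3, 6, 7, 11}  B2 = {1, 3, 7, 8, 11}  B3 = {1, 3, 4, 8, 11}  B4 = {1, 3, 4, 8, 9}  B5 = {3, 6, 7, 10, 11}  B6 = {1, 4, 5, 8, 9}  B7 = {2, 4, 5, 8, 9}
Tree: B1–B2, B2–B3, B3–B4, B1–B5, B4–B6, B6–B7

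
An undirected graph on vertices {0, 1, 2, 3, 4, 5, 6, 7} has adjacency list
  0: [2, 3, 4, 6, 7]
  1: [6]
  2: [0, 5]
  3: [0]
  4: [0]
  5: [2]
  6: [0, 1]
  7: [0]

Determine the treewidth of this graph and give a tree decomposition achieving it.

Treewidth 1.
Bags: B1 = {0, 2}  B2 = {0, 3}  B3 = {0, 7}  B4 = {0, 6}  B5 = {2, 5}  B6 = {0, 4}  B7 = {1, 6}
Tree: B1–B2, B2–B3, B2–B4, B1–B5, B4–B6, B4–B7

The largest bag has 2 vertices, giving width 1; this decomposition certifies tw(G) ≤ 1. G has an edge, so its treewidth is at least 1. Therefore the treewidth is 1.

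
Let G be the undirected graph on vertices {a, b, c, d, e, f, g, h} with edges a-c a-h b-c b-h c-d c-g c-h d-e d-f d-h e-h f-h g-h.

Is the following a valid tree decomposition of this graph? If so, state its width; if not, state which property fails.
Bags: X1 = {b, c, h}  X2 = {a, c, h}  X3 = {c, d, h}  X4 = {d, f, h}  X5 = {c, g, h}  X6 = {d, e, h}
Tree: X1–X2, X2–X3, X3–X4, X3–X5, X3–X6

Checking the three conditions: (i) the bags cover all of {a, b, c, d, e, f, g, h}; (ii) for each edge, some bag contains both endpoints; (iii) the bags containing any fixed vertex form a subtree. All hold, so the decomposition is valid with width 3 − 1 = 2.

Yes; width 2.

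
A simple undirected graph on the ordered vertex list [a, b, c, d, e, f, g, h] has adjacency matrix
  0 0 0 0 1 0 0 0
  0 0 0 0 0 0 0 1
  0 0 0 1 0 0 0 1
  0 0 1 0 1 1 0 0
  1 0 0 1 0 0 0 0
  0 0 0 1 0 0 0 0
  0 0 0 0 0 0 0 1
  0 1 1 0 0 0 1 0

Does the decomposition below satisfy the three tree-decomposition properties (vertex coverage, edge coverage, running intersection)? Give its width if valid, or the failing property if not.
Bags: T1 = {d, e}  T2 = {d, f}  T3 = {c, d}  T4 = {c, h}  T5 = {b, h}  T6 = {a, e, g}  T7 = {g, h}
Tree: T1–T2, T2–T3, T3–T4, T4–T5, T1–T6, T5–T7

No — bags containing vertex g are not connected in the tree.

A tree decomposition must satisfy three properties: every vertex lies in some bag; for every edge, both endpoints lie together in some bag; and for every vertex, the bags containing it form a connected subtree. Here bags containing vertex g are not connected in the tree, so the decomposition is invalid.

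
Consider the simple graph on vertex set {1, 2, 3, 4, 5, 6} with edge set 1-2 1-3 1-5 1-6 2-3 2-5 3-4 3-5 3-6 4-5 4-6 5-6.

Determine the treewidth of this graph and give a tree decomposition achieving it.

The largest bag has 4 vertices, giving width 3; this decomposition certifies tw(G) ≤ 3. Conversely, {1, 2, 3, 5} is a clique of size 4, and the vertices of any clique must share a bag in every tree decomposition; so some bag has ≥ 4 vertices and tw(G) ≥ 3. Therefore the treewidth is 3.

Treewidth 3.
Bags: B1 = {1, 2, 3, 5}  B2 = {1, 3, 5, 6}  B3 = {3, 4, 5, 6}
Tree: B1–B2, B2–B3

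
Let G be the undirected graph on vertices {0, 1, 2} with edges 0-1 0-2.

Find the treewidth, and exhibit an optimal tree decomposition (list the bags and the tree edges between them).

Treewidth 1.
One optimal decomposition is:
Bags: B1 = {0, 2}  B2 = {0, 1}
Tree: B1–B2

Each bag holds 2 vertices, so the decomposition has width 1, which upper-bounds the treewidth. Since G has at least one edge (e.g. 2–0), it is not an edgeless graph, so tw(G) ≥ 1. Hence tw(G) = 1 exactly.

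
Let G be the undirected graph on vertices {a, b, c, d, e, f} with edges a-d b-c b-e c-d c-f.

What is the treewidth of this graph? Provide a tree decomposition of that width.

Treewidth 1.
Bags: B1 = {c, d}  B2 = {a, d}  B3 = {b, c}  B4 = {b, e}  B5 = {c, f}
Tree: B1–B2, B1–B3, B3–B4, B3–B5

Each bag holds 2 vertices, so the decomposition has width 1, which upper-bounds the treewidth. Any graph with an edge has treewidth ≥ 1, and G has the edge c–d. Combining the bounds, tw(G) = 1.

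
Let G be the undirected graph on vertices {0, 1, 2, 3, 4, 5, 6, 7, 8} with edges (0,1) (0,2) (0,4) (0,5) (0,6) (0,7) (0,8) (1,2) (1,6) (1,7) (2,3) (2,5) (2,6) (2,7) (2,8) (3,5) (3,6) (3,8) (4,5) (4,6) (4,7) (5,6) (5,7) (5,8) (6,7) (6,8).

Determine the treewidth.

4

A width-4 tree decomposition is:
Bags: B1 = {0, 2, 5, 6, 8}  B2 = {0, 2, 5, 6, 7}  B3 = {2, 3, 5, 6, 8}  B4 = {0, 4, 5, 6, 7}  B5 = {0, 1, 2, 6, 7}
Tree: B1–B2, B1–B3, B2–B4, B2–B5
Each bag holds 5 vertices, so the decomposition has width 4, which upper-bounds the treewidth. On the other hand G contains the 5-clique {0, 1, 2, 6, 7}. A clique must lie in a single bag of any decomposition, so no decomposition can have width below 4. The upper and lower bounds meet at 4, so that is the treewidth.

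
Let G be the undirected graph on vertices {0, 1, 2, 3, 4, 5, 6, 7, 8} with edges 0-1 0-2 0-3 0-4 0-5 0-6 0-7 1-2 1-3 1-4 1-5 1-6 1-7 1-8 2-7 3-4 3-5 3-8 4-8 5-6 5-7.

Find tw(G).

A width-3 tree decomposition is:
Bags: B1 = {0, 1, 3, 4}  B2 = {0, 1, 3, 5}  B3 = {0, 1, 5, 6}  B4 = {0, 1, 5, 7}  B5 = {1, 3, 4, 8}  B6 = {0, 1, 2, 7}
Tree: B1–B2, B2–B3, B3–B4, B1–B5, B4–B6
Each bag holds 4 vertices, so the decomposition has width 3, which upper-bounds the treewidth. Conversely, {0, 1, 2, 7} is a clique of size 4, and the vertices of any clique must share a bag in every tree decomposition; so some bag has ≥ 4 vertices and tw(G) ≥ 3. Hence tw(G) = 3 exactly.

3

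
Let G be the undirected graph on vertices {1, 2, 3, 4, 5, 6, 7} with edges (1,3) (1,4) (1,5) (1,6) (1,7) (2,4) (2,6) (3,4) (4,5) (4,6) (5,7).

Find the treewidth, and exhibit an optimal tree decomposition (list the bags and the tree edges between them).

Each bag holds 3 vertices, so the decomposition has width 2, which upper-bounds the treewidth. Conversely, {1, 3, 4} is a clique of size 3, and the vertices of any clique must share a bag in every tree decomposition; so some bag has ≥ 3 vertices and tw(G) ≥ 2. The upper and lower bounds meet at 2, so that is the treewidth.

Treewidth 2.
One optimal decomposition is:
Bags: B1 = {1, 4, 5}  B2 = {1, 4, 6}  B3 = {2, 4, 6}  B4 = {1, 3, 4}  B5 = {1, 5, 7}
Tree: B1–B2, B2–B3, B1–B4, B1–B5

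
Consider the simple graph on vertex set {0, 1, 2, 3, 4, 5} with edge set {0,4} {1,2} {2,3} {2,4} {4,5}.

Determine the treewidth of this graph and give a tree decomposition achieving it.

Treewidth 1.
One such decomposition:
Bags: B1 = {2, 4}  B2 = {2, 3}  B3 = {4, 5}  B4 = {1, 2}  B5 = {0, 4}
Tree: B1–B2, B1–B3, B2–B4, B3–B5

Every bag has size at most 2, so the width is 2 − 1 = 1 and tw(G) ≤ 1. Any graph with an edge has treewidth ≥ 1, and G has the edge 4–2. The upper and lower bounds meet at 1, so that is the treewidth.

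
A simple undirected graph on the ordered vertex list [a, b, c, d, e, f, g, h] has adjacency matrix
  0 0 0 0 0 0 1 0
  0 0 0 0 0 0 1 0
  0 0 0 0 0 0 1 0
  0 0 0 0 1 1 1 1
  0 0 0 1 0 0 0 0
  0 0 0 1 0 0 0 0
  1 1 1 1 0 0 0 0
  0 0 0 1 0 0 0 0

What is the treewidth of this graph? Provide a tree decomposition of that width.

Each bag holds 2 vertices, so the decomposition has width 1, which upper-bounds the treewidth. G has an edge, so its treewidth is at least 1. The upper and lower bounds meet at 1, so that is the treewidth.

Treewidth 1.
Bags: B1 = {d, g}  B2 = {b, g}  B3 = {c, g}  B4 = {a, g}  B5 = {d, f}  B6 = {d, e}  B7 = {d, h}
Tree: B1–B2, B1–B3, B2–B4, B1–B5, B5–B6, B5–B7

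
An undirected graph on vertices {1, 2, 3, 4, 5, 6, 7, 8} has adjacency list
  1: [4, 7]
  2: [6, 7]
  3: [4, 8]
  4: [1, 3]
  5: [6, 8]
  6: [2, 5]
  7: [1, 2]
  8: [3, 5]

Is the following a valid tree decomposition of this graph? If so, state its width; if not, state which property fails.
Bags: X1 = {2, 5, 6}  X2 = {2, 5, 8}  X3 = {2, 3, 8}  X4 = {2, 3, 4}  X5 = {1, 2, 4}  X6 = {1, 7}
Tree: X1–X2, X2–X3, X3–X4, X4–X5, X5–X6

A tree decomposition must satisfy three properties: every vertex lies in some bag; for every edge, both endpoints lie together in some bag; and for every vertex, the bags containing it form a connected subtree. Here edge (2,7) lies in no bag, so the decomposition is invalid.

No — edge (2,7) lies in no bag.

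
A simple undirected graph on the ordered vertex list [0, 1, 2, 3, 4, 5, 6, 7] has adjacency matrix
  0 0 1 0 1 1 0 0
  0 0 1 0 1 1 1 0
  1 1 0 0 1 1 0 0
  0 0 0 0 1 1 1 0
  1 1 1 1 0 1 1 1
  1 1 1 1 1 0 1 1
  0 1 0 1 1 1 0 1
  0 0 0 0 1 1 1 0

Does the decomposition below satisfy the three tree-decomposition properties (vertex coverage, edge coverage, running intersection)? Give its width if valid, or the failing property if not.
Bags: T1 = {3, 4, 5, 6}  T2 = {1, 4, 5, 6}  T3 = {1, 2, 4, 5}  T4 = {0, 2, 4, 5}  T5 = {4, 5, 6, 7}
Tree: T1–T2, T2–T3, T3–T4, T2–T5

Yes; width 3.

Vertex coverage: the bags together contain {0, 1, 2, 3, 4, 5, 6, 7}, the full vertex set. Edge coverage: each edge of G has both endpoints in at least one bag. Running intersection: for every vertex, the bags containing it form a connected subtree. All three properties hold, so this is a valid tree decomposition of width max|bag| − 1 = 3, and hence tw(G) ≤ 3.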